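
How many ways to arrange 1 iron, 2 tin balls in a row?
3! / (1! × 2!) = 3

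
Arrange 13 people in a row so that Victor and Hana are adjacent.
Treat as block: (13-1)! × 2! = 479001600 × 2 = 958003200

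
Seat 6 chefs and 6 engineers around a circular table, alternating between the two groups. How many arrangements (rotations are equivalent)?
Fix one of the chefs: (6-1)! ways for the remaining chefs, × 6! ways for the engineers = 120 × 720 = 86400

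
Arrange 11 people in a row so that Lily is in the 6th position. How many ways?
Fix one position: (11-1)! = 3628800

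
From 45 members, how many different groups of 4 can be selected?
C(45,4) = 45!/(4!×41!) = 148995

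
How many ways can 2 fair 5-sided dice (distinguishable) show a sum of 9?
Coefficient of x^9 in (x + x² + ... + x^5)^2. By inclusion-exclusion on dice exceeding 5: Σ_j (-1)^j C(2,j)·C(9-1-5j, 1) = C(2,0)·C(8,1) - C(2,1)·C(3,1) = 1·8 - 2·3 = 2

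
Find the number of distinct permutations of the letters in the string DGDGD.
5! / (2! × 3!) = 10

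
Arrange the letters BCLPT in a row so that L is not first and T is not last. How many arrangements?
By inclusion-exclusion: 5! - 2×(5-1)! + (5-2)! = 120 - 48 + 6 = 78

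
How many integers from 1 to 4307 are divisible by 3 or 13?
⌊4307/3⌋ + ⌊4307/13⌋ - ⌊4307/39⌋ = 1435 + 331 - 110 = 1656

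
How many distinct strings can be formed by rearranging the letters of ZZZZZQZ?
7! / (6! × 1!) = 7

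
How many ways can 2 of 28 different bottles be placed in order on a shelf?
P(28,2) = 28!/(28-2)! = 756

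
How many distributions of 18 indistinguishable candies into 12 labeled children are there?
C(18+12-1, 12-1) = C(29, 11) = 34597290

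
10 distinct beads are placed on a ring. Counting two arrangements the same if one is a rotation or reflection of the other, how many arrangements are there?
(10-1)!/2 = 362880/2 = 181440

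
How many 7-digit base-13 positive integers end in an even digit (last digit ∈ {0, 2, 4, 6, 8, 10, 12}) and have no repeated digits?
Last∈{0,2,4,6,8,10,12}. Last=0: 665280. Last nonzero: 6×11×P(11,5) = 3659040. Total = 4324320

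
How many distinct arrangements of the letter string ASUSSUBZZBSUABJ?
15! / (2! × 1! × 4! × 2! × 3! × 3!) = 378378000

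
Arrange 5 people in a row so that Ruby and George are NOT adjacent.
Total - adjacent = 5! - (5-1)!×2 = 120 - 48 = 72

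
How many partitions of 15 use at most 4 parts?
By conjugation, equals partitions of 15 into parts ≤ 4. Let r_j(i) = number of partitions of i into parts ≤ j, for i = 0..15. r_1(i) = 1 for all i; r_j(i) = r_{j-1}(i) + r_j(i-j). Rows j = 2..4: ≤2: 1 1 2 2 3 3 4 4 5 5 6 6 7 7 8 8; ≤3: 1 1 2 3 4 5 7 8 10 12 14 16 19 21 24 27; ≤4: 1 1 2 3 5 6 9 11 15 18 23 27 34 39 47 54. r_4(15) = 54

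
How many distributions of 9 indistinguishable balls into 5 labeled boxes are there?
C(9+5-1, 5-1) = C(13, 4) = 715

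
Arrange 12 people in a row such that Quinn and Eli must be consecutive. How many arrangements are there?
Treat the 2 as one block: (12-2+1)! × 2! = 39916800 × 2 = 79833600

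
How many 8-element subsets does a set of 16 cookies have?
C(16,8) = 16!/(8!×8!) = 12870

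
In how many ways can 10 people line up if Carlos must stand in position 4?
Fix one position: (10-1)! = 362880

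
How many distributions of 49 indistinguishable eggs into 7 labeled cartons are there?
C(49+7-1, 7-1) = C(55, 6) = 28989675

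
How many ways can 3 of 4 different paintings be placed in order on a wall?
P(4,3) = 4!/(4-3)! = 24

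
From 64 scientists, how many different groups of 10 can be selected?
C(64,10) = 64!/(10!×54!) = 151473214816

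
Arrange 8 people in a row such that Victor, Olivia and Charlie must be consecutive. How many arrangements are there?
Treat the 3 as one block: (8-3+1)! × 3! = 720 × 6 = 4320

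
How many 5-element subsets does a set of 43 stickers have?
C(43,5) = 43!/(5!×38!) = 962598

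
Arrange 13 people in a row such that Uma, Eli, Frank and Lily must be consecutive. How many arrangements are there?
Treat the 4 as one block: (13-4+1)! × 4! = 3628800 × 24 = 87091200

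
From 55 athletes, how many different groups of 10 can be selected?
C(55,10) = 55!/(10!×45!) = 29248649430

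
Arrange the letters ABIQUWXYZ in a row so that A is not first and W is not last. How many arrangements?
By inclusion-exclusion: 9! - 2×(9-1)! + (9-2)! = 362880 - 80640 + 5040 = 287280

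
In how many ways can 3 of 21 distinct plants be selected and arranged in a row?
P(21,3) = 21!/(21-3)! = 7980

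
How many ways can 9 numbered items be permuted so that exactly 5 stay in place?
Choose the 5 fixed points C(9,5) = 126, derange the rest: !4 = Σ_{j=0}^{4} (-1)^j·4!/j! = 24 - 24 + 12 - 4 + 1 = 9. Product = 126 × 9 = 1134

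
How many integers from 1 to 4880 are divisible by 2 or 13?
⌊4880/2⌋ + ⌊4880/13⌋ - ⌊4880/26⌋ = 2440 + 375 - 187 = 2628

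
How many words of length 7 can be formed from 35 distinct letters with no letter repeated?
P(35,7) = 35!/(35-7)! = 33891580800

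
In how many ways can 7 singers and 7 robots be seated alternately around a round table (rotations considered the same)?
Fix one of the singers: (7-1)! ways for the remaining singers, × 7! ways for the robots = 720 × 5040 = 3628800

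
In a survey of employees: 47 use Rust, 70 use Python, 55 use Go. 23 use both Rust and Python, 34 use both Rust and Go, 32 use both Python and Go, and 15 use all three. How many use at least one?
|A∪B∪C| = 47+70+55-23-34-32+15 = 98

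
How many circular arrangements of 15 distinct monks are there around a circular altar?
Circular: fix one position, arrange the rest. (15-1)! = 87178291200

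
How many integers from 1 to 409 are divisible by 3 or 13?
⌊409/3⌋ + ⌊409/13⌋ - ⌊409/39⌋ = 136 + 31 - 10 = 157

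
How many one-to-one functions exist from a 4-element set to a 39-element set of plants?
P(39,4) = 39!/(39-4)! = 1974024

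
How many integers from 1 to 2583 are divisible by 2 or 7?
⌊2583/2⌋ + ⌊2583/7⌋ - ⌊2583/14⌋ = 1291 + 369 - 184 = 1476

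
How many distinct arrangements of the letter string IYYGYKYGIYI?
11! / (1! × 2! × 3! × 5!) = 27720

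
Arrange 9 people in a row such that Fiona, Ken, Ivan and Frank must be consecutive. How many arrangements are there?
Treat the 4 as one block: (9-4+1)! × 4! = 720 × 24 = 17280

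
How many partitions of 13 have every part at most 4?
Let r_j(i) = number of partitions of i into parts ≤ j, for i = 0..13. r_1(i) = 1 for all i; r_j(i) = r_{j-1}(i) + r_j(i-j). Rows j = 2..4: ≤2: 1 1 2 2 3 3 4 4 5 5 6 6 7 7; ≤3: 1 1 2 3 4 5 7 8 10 12 14 16 19 21; ≤4: 1 1 2 3 5 6 9 11 15 18 23 27 34 39. r_4(13) = 39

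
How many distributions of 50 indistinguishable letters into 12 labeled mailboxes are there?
C(50+12-1, 12-1) = C(61, 11) = 418094152866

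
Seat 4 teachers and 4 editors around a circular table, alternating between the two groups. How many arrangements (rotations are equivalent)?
Fix one of the teachers: (4-1)! ways for the remaining teachers, × 4! ways for the editors = 6 × 24 = 144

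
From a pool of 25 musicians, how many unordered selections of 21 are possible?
C(25,21) = 25!/(21!×4!) = 12650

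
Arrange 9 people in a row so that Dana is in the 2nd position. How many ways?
Fix one position: (9-1)! = 40320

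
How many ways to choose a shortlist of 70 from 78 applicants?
C(78,70) = 78!/(70!×8!) = 23446881315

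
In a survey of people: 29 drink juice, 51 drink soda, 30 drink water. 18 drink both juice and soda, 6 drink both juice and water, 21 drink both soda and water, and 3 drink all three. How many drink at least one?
|A∪B∪C| = 29+51+30-18-6-21+3 = 68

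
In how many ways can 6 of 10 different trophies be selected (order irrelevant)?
C(10,6) = 10!/(6!×4!) = 210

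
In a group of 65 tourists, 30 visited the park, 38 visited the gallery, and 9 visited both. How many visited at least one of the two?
|A∪B| = |A| + |B| - |A∩B| = 30 + 38 - 9 = 59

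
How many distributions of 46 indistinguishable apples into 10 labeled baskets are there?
C(46+10-1, 10-1) = C(55, 9) = 6358402050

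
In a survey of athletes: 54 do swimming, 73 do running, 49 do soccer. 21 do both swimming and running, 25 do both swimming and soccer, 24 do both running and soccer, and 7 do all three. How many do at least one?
|A∪B∪C| = 54+73+49-21-25-24+7 = 113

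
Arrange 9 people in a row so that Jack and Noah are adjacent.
Treat as block: (9-1)! × 2! = 40320 × 2 = 80640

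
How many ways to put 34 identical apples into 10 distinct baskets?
C(34+10-1, 10-1) = C(43, 9) = 563921995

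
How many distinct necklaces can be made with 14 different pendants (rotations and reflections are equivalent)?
(14-1)!/2 = 6227020800/2 = 3113510400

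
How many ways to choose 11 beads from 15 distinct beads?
C(15,11) = 15!/(11!×4!) = 1365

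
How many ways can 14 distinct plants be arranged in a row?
14! = 87178291200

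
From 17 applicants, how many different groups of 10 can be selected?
C(17,10) = 17!/(10!×7!) = 19448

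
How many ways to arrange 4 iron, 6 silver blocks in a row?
10! / (4! × 6!) = 210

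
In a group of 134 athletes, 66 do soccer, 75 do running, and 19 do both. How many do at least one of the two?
|A∪B| = |A| + |B| - |A∩B| = 66 + 75 - 19 = 122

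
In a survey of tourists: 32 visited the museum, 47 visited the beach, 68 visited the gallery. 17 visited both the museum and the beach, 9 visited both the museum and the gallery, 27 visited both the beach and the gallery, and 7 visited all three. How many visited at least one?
|A∪B∪C| = 32+47+68-17-9-27+7 = 101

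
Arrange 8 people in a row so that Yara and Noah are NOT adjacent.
Total - adjacent = 8! - (8-1)!×2 = 40320 - 10080 = 30240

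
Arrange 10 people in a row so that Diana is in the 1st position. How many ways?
Fix one position: (10-1)! = 362880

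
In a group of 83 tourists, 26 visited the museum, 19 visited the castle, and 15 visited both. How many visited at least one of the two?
|A∪B| = |A| + |B| - |A∩B| = 26 + 19 - 15 = 30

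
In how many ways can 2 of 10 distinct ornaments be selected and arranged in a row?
P(10,2) = 10!/(10-2)! = 90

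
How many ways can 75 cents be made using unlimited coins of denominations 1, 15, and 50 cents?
Coefficient of x^75 in 1/(1-x^1) · 1/(1-x^15) · 1/(1-x^50). Case on j = number of 50-cent coins (j = 0..1); remainder r = 75 - 50j is made from {1,15} in ⌊r/15⌋+1 ways. r = 75, 25 → 6 + 2 = 8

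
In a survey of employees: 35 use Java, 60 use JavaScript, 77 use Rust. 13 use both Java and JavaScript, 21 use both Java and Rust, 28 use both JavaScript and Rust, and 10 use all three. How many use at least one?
|A∪B∪C| = 35+60+77-13-21-28+10 = 120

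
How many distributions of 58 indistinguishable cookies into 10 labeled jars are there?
C(58+10-1, 10-1) = C(67, 9) = 42757703560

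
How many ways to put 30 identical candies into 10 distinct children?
C(30+10-1, 10-1) = C(39, 9) = 211915132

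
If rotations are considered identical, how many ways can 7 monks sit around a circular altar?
Circular: fix one position, arrange the rest. (7-1)! = 720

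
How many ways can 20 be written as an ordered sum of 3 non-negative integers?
C(20+3-1, 3-1) = C(22, 2) = 231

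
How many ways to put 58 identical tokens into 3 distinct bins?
C(58+3-1, 3-1) = C(60, 2) = 1770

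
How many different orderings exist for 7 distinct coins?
7! = 5040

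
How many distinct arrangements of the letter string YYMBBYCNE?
9! / (2! × 1! × 1! × 3! × 1! × 1!) = 30240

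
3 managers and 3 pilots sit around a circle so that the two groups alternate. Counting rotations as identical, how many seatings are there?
Fix one of the managers: (3-1)! ways for the remaining managers, × 3! ways for the pilots = 2 × 6 = 12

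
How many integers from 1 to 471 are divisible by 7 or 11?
⌊471/7⌋ + ⌊471/11⌋ - ⌊471/77⌋ = 67 + 42 - 6 = 103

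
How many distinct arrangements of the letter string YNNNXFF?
7! / (1! × 2! × 1! × 3!) = 420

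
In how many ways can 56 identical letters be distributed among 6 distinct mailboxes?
C(56+6-1, 6-1) = C(61, 5) = 5949147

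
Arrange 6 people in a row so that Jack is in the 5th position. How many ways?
Fix one position: (6-1)! = 120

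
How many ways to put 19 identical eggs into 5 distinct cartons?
C(19+5-1, 5-1) = C(23, 4) = 8855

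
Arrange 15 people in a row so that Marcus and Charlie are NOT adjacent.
Total - adjacent = 15! - (15-1)!×2 = 1307674368000 - 174356582400 = 1133317785600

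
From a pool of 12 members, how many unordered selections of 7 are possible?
C(12,7) = 12!/(7!×5!) = 792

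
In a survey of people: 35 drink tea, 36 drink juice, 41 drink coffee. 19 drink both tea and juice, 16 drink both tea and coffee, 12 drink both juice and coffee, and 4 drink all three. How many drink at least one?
|A∪B∪C| = 35+36+41-19-16-12+4 = 69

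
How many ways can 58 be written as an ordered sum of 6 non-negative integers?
C(58+6-1, 6-1) = C(63, 5) = 7028847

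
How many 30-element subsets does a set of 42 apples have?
C(42,30) = 42!/(30!×12!) = 11058116888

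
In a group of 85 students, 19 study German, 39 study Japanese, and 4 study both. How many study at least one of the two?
|A∪B| = |A| + |B| - |A∩B| = 19 + 39 - 4 = 54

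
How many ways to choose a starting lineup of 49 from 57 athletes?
C(57,49) = 57!/(49!×8!) = 1652411475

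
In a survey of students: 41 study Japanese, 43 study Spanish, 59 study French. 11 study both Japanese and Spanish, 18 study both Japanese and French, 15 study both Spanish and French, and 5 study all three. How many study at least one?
|A∪B∪C| = 41+43+59-11-18-15+5 = 104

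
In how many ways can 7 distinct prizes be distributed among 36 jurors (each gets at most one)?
P(36,7) = 36!/(36-7)! = 42072307200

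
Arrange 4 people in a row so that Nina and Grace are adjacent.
Treat as block: (4-1)! × 2! = 6 × 2 = 12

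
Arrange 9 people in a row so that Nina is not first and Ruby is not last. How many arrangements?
By inclusion-exclusion: 9! - 2×(9-1)! + (9-2)! = 362880 - 80640 + 5040 = 287280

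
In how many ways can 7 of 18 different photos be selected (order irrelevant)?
C(18,7) = 18!/(7!×11!) = 31824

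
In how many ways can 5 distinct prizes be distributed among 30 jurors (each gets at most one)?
P(30,5) = 30!/(30-5)! = 17100720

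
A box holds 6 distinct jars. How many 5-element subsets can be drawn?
C(6,5) = 6!/(5!×1!) = 6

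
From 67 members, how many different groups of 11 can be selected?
C(67,11) = 67!/(11!×56!) = 1285063345176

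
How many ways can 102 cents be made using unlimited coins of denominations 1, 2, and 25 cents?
Coefficient of x^102 in 1/(1-x^1) · 1/(1-x^2) · 1/(1-x^25). Case on j = number of 25-cent coins (j = 0..4); remainder r = 102 - 25j is made from {1,2} in ⌊r/2⌋+1 ways. r = 102, 77, 52, 27, 2 → 52 + 39 + 27 + 14 + 2 = 134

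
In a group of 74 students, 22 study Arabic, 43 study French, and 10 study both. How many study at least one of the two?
|A∪B| = |A| + |B| - |A∩B| = 22 + 43 - 10 = 55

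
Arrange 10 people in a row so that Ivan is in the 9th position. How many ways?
Fix one position: (10-1)! = 362880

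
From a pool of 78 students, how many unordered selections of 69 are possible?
C(78,69) = 78!/(69!×9!) = 182364632450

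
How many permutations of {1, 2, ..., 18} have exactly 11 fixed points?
Choose the 11 fixed points C(18,11) = 31824, derange the rest: !7 = Σ_{j=0}^{7} (-1)^j·7!/j! = 5040 - 5040 + 2520 - 840 + 210 - 42 + 7 - 1 = 1854. Product = 31824 × 1854 = 59001696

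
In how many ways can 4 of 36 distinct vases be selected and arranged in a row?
P(36,4) = 36!/(36-4)! = 1413720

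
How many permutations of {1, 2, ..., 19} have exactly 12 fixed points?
Choose the 12 fixed points C(19,12) = 50388, derange the rest: !7 = Σ_{j=0}^{7} (-1)^j·7!/j! = 5040 - 5040 + 2520 - 840 + 210 - 42 + 7 - 1 = 1854. Product = 50388 × 1854 = 93419352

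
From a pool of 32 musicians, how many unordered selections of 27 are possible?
C(32,27) = 32!/(27!×5!) = 201376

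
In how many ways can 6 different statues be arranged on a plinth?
6! = 720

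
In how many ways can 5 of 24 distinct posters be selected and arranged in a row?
P(24,5) = 24!/(24-5)! = 5100480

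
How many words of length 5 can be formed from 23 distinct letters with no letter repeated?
P(23,5) = 23!/(23-5)! = 4037880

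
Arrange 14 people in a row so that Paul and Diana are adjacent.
Treat as block: (14-1)! × 2! = 6227020800 × 2 = 12454041600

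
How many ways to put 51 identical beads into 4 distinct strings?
C(51+4-1, 4-1) = C(54, 3) = 24804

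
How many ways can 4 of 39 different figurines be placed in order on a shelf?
P(39,4) = 39!/(39-4)! = 1974024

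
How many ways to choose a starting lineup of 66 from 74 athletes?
C(74,66) = 74!/(66!×8!) = 15071474661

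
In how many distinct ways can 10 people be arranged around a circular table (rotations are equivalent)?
Circular: fix one position, arrange the rest. (10-1)! = 362880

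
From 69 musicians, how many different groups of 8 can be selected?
C(69,8) = 69!/(8!×61!) = 8361453672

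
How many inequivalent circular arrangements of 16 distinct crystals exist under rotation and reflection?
(16-1)!/2 = 1307674368000/2 = 653837184000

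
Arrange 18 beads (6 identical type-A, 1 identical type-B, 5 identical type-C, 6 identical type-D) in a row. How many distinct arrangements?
18! / (6! × 1! × 5! × 6!) = 102918816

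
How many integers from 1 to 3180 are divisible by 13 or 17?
⌊3180/13⌋ + ⌊3180/17⌋ - ⌊3180/221⌋ = 244 + 187 - 14 = 417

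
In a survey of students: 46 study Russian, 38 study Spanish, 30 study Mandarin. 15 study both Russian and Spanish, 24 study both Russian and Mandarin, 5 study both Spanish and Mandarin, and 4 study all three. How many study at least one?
|A∪B∪C| = 46+38+30-15-24-5+4 = 74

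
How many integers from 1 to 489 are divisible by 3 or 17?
⌊489/3⌋ + ⌊489/17⌋ - ⌊489/51⌋ = 163 + 28 - 9 = 182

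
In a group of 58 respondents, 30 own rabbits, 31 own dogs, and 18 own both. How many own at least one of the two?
|A∪B| = |A| + |B| - |A∩B| = 30 + 31 - 18 = 43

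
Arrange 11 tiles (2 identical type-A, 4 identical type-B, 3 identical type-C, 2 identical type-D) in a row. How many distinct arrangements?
11! / (2! × 4! × 3! × 2!) = 69300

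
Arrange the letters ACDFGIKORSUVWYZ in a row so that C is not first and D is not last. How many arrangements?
By inclusion-exclusion: 15! - 2×(15-1)! + (15-2)! = 1307674368000 - 174356582400 + 6227020800 = 1139544806400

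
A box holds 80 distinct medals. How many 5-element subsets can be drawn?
C(80,5) = 80!/(5!×75!) = 24040016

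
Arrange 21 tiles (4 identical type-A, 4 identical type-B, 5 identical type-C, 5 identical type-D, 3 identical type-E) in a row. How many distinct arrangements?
21! / (4! × 4! × 5! × 5! × 3!) = 1026615189600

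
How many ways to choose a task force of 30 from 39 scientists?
C(39,30) = 39!/(30!×9!) = 211915132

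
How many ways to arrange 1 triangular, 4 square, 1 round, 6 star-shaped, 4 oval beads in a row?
16! / (1! × 4! × 1! × 6! × 4!) = 50450400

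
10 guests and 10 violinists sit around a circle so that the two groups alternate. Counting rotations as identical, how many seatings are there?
Fix one of the guests: (10-1)! ways for the remaining guests, × 10! ways for the violinists = 362880 × 3628800 = 1316818944000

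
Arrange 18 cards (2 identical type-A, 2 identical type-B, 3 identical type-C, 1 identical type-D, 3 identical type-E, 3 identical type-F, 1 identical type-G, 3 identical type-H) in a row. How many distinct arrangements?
18! / (2! × 2! × 3! × 1! × 3! × 3! × 1! × 3!) = 1235025792000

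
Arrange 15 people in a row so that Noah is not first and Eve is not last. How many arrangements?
By inclusion-exclusion: 15! - 2×(15-1)! + (15-2)! = 1307674368000 - 174356582400 + 6227020800 = 1139544806400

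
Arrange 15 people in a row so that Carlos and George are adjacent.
Treat as block: (15-1)! × 2! = 87178291200 × 2 = 174356582400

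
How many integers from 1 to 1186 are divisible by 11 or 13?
⌊1186/11⌋ + ⌊1186/13⌋ - ⌊1186/143⌋ = 107 + 91 - 8 = 190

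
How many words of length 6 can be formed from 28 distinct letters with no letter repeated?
P(28,6) = 28!/(28-6)! = 271252800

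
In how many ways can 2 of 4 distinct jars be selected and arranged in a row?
P(4,2) = 4!/(4-2)! = 12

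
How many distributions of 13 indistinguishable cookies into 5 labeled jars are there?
C(13+5-1, 5-1) = C(17, 4) = 2380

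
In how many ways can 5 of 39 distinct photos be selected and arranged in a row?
P(39,5) = 39!/(39-5)! = 69090840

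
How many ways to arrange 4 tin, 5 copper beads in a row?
9! / (4! × 5!) = 126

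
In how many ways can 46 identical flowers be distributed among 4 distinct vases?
C(46+4-1, 4-1) = C(49, 3) = 18424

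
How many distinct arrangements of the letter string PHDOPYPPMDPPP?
13! / (1! × 1! × 1! × 2! × 7! × 1!) = 617760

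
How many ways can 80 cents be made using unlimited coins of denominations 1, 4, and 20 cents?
Coefficient of x^80 in 1/(1-x^1) · 1/(1-x^4) · 1/(1-x^20). Case on j = number of 20-cent coins (j = 0..4); remainder r = 80 - 20j is made from {1,4} in ⌊r/4⌋+1 ways. r = 80, 60, 40, 20, 0 → 21 + 16 + 11 + 6 + 1 = 55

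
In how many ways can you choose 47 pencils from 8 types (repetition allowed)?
C(47+8-1, 8-1) = C(54, 7) = 177100560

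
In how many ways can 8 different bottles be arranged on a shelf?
8! = 40320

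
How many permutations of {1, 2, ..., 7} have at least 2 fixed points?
Exactly j fixed points: C(7,j)·!(7-j); sum over j ≥ 2 (derangement numbers via !m = (m-1)·(!(m-1) + !(m-2)): !0..!5 = 1, 0, 1, 2, 9, 44). Σ_{j=2}^{7} C(7,j)·!(7-j) = C(7,2)·!5 + C(7,3)·!4 + C(7,4)·!3 + C(7,5)·!2 + C(7,6)·!1 + C(7,7)·!0 = 21·44 + 35·9 + 35·2 + 21·1 + 7·0 + 1·1 = 1331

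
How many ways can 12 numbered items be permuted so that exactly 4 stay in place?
Choose the 4 fixed points C(12,4) = 495, derange the rest: !8 = Σ_{j=0}^{8} (-1)^j·8!/j! = 40320 - 40320 + 20160 - 6720 + 1680 - 336 + 56 - 8 + 1 = 14833. Product = 495 × 14833 = 7342335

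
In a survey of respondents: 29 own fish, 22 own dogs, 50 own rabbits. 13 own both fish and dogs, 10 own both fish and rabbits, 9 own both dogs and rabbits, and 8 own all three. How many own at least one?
|A∪B∪C| = 29+22+50-13-10-9+8 = 77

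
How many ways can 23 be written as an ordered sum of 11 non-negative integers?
C(23+11-1, 11-1) = C(33, 10) = 92561040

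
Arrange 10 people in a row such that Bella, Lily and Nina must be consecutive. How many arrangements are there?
Treat the 3 as one block: (10-3+1)! × 3! = 40320 × 6 = 241920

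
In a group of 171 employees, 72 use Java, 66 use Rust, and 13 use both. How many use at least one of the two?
|A∪B| = |A| + |B| - |A∩B| = 72 + 66 - 13 = 125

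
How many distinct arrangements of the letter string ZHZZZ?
5! / (4! × 1!) = 5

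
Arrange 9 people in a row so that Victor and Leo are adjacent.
Treat as block: (9-1)! × 2! = 40320 × 2 = 80640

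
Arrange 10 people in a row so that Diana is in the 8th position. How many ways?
Fix one position: (10-1)! = 362880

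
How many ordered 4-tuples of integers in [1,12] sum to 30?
Coefficient of x^30 in (x + x² + ... + x^12)^4. By inclusion-exclusion on dice exceeding 12: Σ_j (-1)^j C(4,j)·C(30-1-12j, 3) = C(4,0)·C(29,3) - C(4,1)·C(17,3) + C(4,2)·C(5,3) = 1·3654 - 4·680 + 6·10 = 994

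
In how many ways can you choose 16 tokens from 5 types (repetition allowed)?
C(16+5-1, 5-1) = C(20, 4) = 4845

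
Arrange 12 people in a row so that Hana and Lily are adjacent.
Treat as block: (12-1)! × 2! = 39916800 × 2 = 79833600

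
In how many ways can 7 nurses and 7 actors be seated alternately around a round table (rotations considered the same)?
Fix one of the nurses: (7-1)! ways for the remaining nurses, × 7! ways for the actors = 720 × 5040 = 3628800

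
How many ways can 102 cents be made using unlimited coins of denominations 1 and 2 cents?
Coefficient of x^102 in 1/(1-x^1) · 1/(1-x^2). Use j coins of 2 for j = 0..⌊102/2⌋ = 51, the rest in 1s: 51 + 1 = 52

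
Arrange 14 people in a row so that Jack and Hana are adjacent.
Treat as block: (14-1)! × 2! = 6227020800 × 2 = 12454041600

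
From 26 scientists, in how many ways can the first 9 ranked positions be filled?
P(26,9) = 26!/(26-9)! = 1133836704000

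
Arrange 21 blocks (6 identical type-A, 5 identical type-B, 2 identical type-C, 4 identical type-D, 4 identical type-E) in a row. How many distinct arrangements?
21! / (6! × 5! × 2! × 4! × 4!) = 513307594800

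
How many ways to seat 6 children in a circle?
Circular: fix one position, arrange the rest. (6-1)! = 120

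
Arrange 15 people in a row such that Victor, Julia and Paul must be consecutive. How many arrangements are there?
Treat the 3 as one block: (15-3+1)! × 3! = 6227020800 × 6 = 37362124800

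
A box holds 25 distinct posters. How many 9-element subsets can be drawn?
C(25,9) = 25!/(9!×16!) = 2042975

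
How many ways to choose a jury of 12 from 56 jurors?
C(56,12) = 56!/(12!×44!) = 558383307300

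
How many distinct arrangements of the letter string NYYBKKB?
7! / (2! × 1! × 2! × 2!) = 630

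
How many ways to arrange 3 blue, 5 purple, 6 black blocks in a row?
14! / (3! × 5! × 6!) = 168168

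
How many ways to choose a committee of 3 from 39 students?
C(39,3) = 39!/(3!×36!) = 9139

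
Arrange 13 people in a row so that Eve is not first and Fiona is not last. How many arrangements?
By inclusion-exclusion: 13! - 2×(13-1)! + (13-2)! = 6227020800 - 958003200 + 39916800 = 5308934400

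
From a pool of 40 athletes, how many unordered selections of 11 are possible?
C(40,11) = 40!/(11!×29!) = 2311801440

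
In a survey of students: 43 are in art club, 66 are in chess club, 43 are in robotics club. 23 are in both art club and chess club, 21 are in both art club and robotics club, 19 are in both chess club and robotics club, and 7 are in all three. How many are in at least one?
|A∪B∪C| = 43+66+43-23-21-19+7 = 96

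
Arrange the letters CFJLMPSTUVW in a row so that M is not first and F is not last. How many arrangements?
By inclusion-exclusion: 11! - 2×(11-1)! + (11-2)! = 39916800 - 7257600 + 362880 = 33022080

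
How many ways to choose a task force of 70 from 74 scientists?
C(74,70) = 74!/(70!×4!) = 1150626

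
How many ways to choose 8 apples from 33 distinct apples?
C(33,8) = 33!/(8!×25!) = 13884156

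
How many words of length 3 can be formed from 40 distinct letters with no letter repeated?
P(40,3) = 40!/(40-3)! = 59280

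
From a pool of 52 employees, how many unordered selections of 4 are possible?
C(52,4) = 52!/(4!×48!) = 270725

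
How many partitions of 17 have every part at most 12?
Let r_j(i) = number of partitions of i into parts ≤ j, for i = 0..17. r_1(i) = 1 for all i; r_j(i) = r_{j-1}(i) + r_j(i-j). Rows j = 2..12: ≤2: 1 1 2 2 3 3 4 4 5 5 6 6 7 7 8 8 9 9; ≤3: 1 1 2 3 4 5 7 8 10 12 14 16 19 21 24 27 30 33; ≤4: 1 1 2 3 5 6 9 11 15 18 23 27 34 39 47 54 64 72; ≤5: 1 1 2 3 5 7 10 13 18 23 30 37 47 57 70 84 101 119; ≤6: 1 1 2 3 5 7 11 14 20 26 35 44 58 71 90 110 136 163; ≤7: 1 1 2 3 5 7 11 15 21 28 38 49 65 82 105 131 164 201; ≤8: 1 1 2 3 5 7 11 15 22 29 40 52 70 89 116 146 186 230; ≤9: 1 1 2 3 5 7 11 15 22 30 41 54 73 94 123 157 201 252; ≤10: 1 1 2 3 5 7 11 15 22 30 42 55 75 97 128 164 212 267; ≤11: 1 1 2 3 5 7 11 15 22 30 42 56 76 99 131 169 219 278; ≤12: 1 1 2 3 5 7 11 15 22 30 42 56 77 100 133 172 224 285. r_12(17) = 285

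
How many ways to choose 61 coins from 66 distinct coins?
C(66,61) = 66!/(61!×5!) = 8936928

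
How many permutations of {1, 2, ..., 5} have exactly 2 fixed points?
Choose the 2 fixed points C(5,2) = 10, derange the rest: !3 = Σ_{j=0}^{3} (-1)^j·3!/j! = 6 - 6 + 3 - 1 = 2. Product = 10 × 2 = 20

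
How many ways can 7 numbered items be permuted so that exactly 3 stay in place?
Choose the 3 fixed points C(7,3) = 35, derange the rest: !4 = Σ_{j=0}^{4} (-1)^j·4!/j! = 24 - 24 + 12 - 4 + 1 = 9. Product = 35 × 9 = 315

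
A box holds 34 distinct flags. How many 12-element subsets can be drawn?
C(34,12) = 34!/(12!×22!) = 548354040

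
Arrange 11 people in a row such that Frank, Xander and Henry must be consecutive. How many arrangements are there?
Treat the 3 as one block: (11-3+1)! × 3! = 362880 × 6 = 2177280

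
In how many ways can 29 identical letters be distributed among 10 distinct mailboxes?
C(29+10-1, 10-1) = C(38, 9) = 163011640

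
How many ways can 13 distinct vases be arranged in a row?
13! = 6227020800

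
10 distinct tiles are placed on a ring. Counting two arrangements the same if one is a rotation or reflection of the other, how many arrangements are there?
(10-1)!/2 = 362880/2 = 181440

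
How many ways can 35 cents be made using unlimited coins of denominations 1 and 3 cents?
Coefficient of x^35 in 1/(1-x^1) · 1/(1-x^3). Use j coins of 3 for j = 0..⌊35/3⌋ = 11, the rest in 1s: 11 + 1 = 12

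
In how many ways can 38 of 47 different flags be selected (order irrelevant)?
C(47,38) = 47!/(38!×9!) = 1362649145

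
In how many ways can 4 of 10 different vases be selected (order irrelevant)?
C(10,4) = 10!/(4!×6!) = 210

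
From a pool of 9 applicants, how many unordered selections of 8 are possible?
C(9,8) = 9!/(8!×1!) = 9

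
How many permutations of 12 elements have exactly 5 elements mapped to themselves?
Choose the 5 fixed points C(12,5) = 792, derange the rest: !7 = Σ_{j=0}^{7} (-1)^j·7!/j! = 5040 - 5040 + 2520 - 840 + 210 - 42 + 7 - 1 = 1854. Product = 792 × 1854 = 1468368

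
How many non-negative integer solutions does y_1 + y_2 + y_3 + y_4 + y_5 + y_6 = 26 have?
C(26+6-1, 6-1) = C(31, 5) = 169911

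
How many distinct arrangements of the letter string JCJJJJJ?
7! / (6! × 1!) = 7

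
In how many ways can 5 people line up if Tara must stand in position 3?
Fix one position: (5-1)! = 24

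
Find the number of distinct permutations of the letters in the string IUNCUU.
6! / (1! × 1! × 3! × 1!) = 120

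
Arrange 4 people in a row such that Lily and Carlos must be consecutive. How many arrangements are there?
Treat the 2 as one block: (4-2+1)! × 2! = 6 × 2 = 12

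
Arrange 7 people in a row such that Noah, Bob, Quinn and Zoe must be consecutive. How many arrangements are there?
Treat the 4 as one block: (7-4+1)! × 4! = 24 × 24 = 576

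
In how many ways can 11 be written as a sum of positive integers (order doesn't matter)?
Pentagonal recurrence p(n) = p(n-1) + p(n-2) - p(n-5) - p(n-7) + p(n-12) + p(n-15) - ... gives p(0..10) = 1, 1, 2, 3, 5, 7, 11, 15, 22, 30, 42. p(11) = p(10) + p(9) - p(6) - p(4) = 42 + 30 - 11 - 5 = 56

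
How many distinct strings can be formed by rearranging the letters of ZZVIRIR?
7! / (2! × 2! × 1! × 2!) = 630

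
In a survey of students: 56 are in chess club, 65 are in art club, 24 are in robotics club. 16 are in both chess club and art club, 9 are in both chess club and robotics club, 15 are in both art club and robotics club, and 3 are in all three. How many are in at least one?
|A∪B∪C| = 56+65+24-16-9-15+3 = 108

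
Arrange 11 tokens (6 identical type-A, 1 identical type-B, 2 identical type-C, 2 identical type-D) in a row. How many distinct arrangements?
11! / (6! × 1! × 2! × 2!) = 13860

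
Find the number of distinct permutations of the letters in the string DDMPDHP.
7! / (2! × 3! × 1! × 1!) = 420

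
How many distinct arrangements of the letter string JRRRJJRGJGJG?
12! / (5! × 3! × 4!) = 27720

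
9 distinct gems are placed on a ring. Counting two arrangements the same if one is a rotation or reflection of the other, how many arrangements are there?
(9-1)!/2 = 40320/2 = 20160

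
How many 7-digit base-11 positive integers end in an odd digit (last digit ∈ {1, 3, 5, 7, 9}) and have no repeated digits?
Last∈{1,3,5,7,9}. Last=0: 0. Last nonzero: 5×9×P(9,5) = 680400. Total = 680400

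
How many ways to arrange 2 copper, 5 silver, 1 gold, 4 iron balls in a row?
12! / (2! × 5! × 1! × 4!) = 83160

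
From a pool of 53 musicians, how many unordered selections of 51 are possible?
C(53,51) = 53!/(51!×2!) = 1378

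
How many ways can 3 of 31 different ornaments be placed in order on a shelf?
P(31,3) = 31!/(31-3)! = 26970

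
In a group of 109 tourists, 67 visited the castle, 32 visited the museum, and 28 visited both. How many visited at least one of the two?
|A∪B| = |A| + |B| - |A∩B| = 67 + 32 - 28 = 71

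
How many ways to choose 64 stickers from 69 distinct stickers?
C(69,64) = 69!/(64!×5!) = 11238513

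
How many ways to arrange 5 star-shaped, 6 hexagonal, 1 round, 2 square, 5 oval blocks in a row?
19! / (5! × 6! × 1! × 2! × 5!) = 5866372512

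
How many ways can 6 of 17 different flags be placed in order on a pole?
P(17,6) = 17!/(17-6)! = 8910720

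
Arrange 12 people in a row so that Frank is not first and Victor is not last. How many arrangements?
By inclusion-exclusion: 12! - 2×(12-1)! + (12-2)! = 479001600 - 79833600 + 3628800 = 402796800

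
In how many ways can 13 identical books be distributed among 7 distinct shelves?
C(13+7-1, 7-1) = C(19, 6) = 27132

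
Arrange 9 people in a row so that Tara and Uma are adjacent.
Treat as block: (9-1)! × 2! = 40320 × 2 = 80640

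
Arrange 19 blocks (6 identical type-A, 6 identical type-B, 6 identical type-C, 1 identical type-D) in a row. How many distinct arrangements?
19! / (6! × 6! × 6! × 1!) = 325909584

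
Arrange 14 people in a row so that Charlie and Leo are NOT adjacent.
Total - adjacent = 14! - (14-1)!×2 = 87178291200 - 12454041600 = 74724249600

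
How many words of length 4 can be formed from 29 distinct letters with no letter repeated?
P(29,4) = 29!/(29-4)! = 570024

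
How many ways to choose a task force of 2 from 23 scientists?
C(23,2) = 23!/(2!×21!) = 253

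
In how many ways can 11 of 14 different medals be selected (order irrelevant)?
C(14,11) = 14!/(11!×3!) = 364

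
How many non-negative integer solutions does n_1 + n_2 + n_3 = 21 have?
C(21+3-1, 3-1) = C(23, 2) = 253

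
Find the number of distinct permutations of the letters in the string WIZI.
4! / (1! × 2! × 1!) = 12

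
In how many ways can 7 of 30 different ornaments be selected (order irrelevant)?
C(30,7) = 30!/(7!×23!) = 2035800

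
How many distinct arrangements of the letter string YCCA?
4! / (2! × 1! × 1!) = 12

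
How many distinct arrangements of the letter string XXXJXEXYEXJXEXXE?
16! / (1! × 4! × 2! × 9!) = 1201200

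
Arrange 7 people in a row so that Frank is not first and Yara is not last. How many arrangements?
By inclusion-exclusion: 7! - 2×(7-1)! + (7-2)! = 5040 - 1440 + 120 = 3720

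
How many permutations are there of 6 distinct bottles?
6! = 720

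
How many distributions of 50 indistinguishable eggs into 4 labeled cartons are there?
C(50+4-1, 4-1) = C(53, 3) = 23426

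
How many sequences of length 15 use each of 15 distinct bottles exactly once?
15! = 1307674368000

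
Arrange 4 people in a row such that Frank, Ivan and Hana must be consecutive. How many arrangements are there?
Treat the 3 as one block: (4-3+1)! × 3! = 2 × 6 = 12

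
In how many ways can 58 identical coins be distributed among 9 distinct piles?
C(58+9-1, 9-1) = C(66, 8) = 5743572120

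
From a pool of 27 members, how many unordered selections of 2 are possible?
C(27,2) = 27!/(2!×25!) = 351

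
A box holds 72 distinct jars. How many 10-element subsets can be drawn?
C(72,10) = 72!/(10!×62!) = 536211932256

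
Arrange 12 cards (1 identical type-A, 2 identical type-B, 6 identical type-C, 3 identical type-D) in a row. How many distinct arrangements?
12! / (1! × 2! × 6! × 3!) = 55440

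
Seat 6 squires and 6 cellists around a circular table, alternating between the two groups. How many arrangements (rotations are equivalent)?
Fix one of the squires: (6-1)! ways for the remaining squires, × 6! ways for the cellists = 120 × 720 = 86400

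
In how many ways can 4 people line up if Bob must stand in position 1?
Fix one position: (4-1)! = 6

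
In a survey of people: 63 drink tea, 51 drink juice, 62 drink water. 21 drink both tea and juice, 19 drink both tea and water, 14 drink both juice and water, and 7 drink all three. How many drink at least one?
|A∪B∪C| = 63+51+62-21-19-14+7 = 129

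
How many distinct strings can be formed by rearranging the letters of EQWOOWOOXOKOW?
13! / (1! × 6! × 1! × 1! × 1! × 3!) = 1441440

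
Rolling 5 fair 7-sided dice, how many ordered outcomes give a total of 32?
Coefficient of x^32 in (x + x² + ... + x^7)^5. By inclusion-exclusion on dice exceeding 7: Σ_j (-1)^j C(5,j)·C(32-1-7j, 4) = C(5,0)·C(31,4) - C(5,1)·C(24,4) + C(5,2)·C(17,4) - C(5,3)·C(10,4) = 1·31465 - 5·10626 + 10·2380 - 10·210 = 35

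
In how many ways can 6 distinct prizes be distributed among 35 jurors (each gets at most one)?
P(35,6) = 35!/(35-6)! = 1168675200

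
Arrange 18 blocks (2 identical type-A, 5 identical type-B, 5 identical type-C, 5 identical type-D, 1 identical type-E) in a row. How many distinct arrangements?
18! / (2! × 5! × 5! × 5! × 1!) = 1852538688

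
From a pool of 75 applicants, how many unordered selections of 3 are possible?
C(75,3) = 75!/(3!×72!) = 67525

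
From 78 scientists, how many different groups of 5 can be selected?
C(78,5) = 78!/(5!×73!) = 21111090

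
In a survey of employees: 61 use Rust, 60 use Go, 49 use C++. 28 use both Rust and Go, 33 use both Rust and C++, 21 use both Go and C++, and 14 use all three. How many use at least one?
|A∪B∪C| = 61+60+49-28-33-21+14 = 102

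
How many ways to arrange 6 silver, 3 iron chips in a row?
9! / (6! × 3!) = 84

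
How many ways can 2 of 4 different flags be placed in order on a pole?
P(4,2) = 4!/(4-2)! = 12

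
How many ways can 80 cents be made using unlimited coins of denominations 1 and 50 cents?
Coefficient of x^80 in 1/(1-x^1) · 1/(1-x^50). Use j coins of 50 for j = 0..⌊80/50⌋ = 1, the rest in 1s: 1 + 1 = 2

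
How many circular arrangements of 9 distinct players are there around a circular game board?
Circular: fix one position, arrange the rest. (9-1)! = 40320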